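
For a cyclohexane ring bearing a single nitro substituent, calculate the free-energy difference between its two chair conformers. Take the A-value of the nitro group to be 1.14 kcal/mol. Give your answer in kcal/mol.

1.14 kcal/mol

A monosubstituted cyclohexane has one chair with the nitro group axial (E = A = 1.14 kcal/mol) and one with it equatorial (E = 0).
ΔE = 1.14 − 0 = 1.14 kcal/mol.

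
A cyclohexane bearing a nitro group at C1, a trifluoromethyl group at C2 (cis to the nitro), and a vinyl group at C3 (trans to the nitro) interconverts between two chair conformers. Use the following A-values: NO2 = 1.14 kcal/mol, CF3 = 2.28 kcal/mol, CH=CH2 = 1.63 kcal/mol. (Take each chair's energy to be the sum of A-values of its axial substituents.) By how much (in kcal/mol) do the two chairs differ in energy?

Chair I (nitro axial, trifluoromethyl equatorial, vinyl equatorial): E = 1.14 kcal/mol.
Chair II (nitro equatorial, trifluoromethyl axial, vinyl axial): E = 3.91 kcal/mol.
ΔE = 3.91 − 1.14 = 2.77 kcal/mol; chair I is more stable.

2.77 kcal/mol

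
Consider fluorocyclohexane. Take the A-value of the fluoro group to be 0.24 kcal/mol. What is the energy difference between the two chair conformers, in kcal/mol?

A monosubstituted cyclohexane has one chair with the fluoro group axial (E = A = 0.24 kcal/mol) and one with it equatorial (E = 0).
ΔE = 0.24 − 0 = 0.24 kcal/mol.

0.24 kcal/mol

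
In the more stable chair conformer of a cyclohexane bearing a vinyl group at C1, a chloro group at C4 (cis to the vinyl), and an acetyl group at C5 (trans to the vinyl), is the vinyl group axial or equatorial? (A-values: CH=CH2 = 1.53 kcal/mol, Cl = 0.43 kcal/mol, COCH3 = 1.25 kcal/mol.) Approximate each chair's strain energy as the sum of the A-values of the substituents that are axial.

Chair I (vinyl axial, chloro equatorial, acetyl equatorial): E = 1.53 kcal/mol.
Chair II (vinyl equatorial, chloro axial, acetyl axial): E = 1.68 kcal/mol.
Chair I is the more stable (lower-energy) conformer, and in that chair the vinyl group is axial.

axial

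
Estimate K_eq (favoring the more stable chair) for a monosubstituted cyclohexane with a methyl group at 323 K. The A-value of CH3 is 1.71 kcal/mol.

K ≈ 14.4

One chair has the methyl group axial (E = 1.71 kcal/mol) and the other has it equatorial (E = 0).
ΔG = 1.71 kcal/mol between the two chairs.
K = exp(ΔG/RT) with R = 1.987×10⁻³ kcal mol⁻¹ K⁻¹ and T = 323 K gives K ≈ 14.4.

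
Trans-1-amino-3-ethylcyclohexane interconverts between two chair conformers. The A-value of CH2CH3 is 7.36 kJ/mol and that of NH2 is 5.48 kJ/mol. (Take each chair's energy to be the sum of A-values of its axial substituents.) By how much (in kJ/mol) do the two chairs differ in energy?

C1 and C3 have the same parity, so for the trans isomer the two substituents are one axial and one equatorial in each chair.
Chair I (ethyl axial, amino equatorial): E = 7.36 kJ/mol.
Chair II (ethyl equatorial, amino axial): E = 5.48 kJ/mol.
ΔE = 7.36 − 5.48 = 1.88 kJ/mol; chair II is more stable.

1.88 kJ/mol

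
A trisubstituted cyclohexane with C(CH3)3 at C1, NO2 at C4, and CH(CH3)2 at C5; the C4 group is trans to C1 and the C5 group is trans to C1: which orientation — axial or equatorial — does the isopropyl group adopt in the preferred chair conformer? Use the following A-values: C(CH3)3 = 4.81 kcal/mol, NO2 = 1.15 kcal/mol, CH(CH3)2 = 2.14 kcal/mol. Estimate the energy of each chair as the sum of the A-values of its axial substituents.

axial

Chair I (tert-butyl axial, nitro axial, isopropyl equatorial): E = 5.96 kcal/mol.
Chair II (tert-butyl equatorial, nitro equatorial, isopropyl axial): E = 2.14 kcal/mol.
Chair II is the more stable (lower-energy) conformer, and in that chair the isopropyl group is axial.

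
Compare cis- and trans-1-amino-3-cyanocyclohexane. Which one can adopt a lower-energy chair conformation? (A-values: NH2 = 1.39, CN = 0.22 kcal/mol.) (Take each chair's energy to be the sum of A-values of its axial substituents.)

cis

At 1,3 positions (parity same): cis → (e,e or a,a); trans → (a,e or e,a).
Best chair for cis: E = 0.00 kcal/mol; best chair for trans: E = 0.22 kcal/mol.
The cis isomer is lower by 0.22 kcal/mol.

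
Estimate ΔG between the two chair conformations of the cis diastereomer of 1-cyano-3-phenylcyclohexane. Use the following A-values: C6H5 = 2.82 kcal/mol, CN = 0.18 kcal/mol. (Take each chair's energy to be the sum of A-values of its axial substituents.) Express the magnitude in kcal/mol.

3.00 kcal/mol

C1 and C3 have the same parity, so for the cis isomer the two substituents are e,e in one chair and a,a in the other.
Chair I (phenyl axial, cyano axial): E = 3.00 kcal/mol.
Chair II (phenyl equatorial, cyano equatorial): E = 0.00 kcal/mol.
ΔE = 3.00 − 0.00 = 3.00 kcal/mol; chair II is more stable.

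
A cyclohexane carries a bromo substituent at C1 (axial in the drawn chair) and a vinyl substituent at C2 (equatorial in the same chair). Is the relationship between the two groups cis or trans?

cis

C1 and C2 have opposite parity, so their axial bonds point in opposite directions.
With opposite-parity carbons, two substituents on the same face are one axial and one equatorial; opposite faces give both axial or both equatorial.
Here the groups are axial/equatorial → same face → cis.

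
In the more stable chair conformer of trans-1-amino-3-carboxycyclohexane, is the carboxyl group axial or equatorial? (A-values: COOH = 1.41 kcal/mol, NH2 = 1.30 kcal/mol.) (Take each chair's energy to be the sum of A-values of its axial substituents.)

C1 and C3 have the same parity, so for the trans isomer the two substituents are one axial and one equatorial in each chair.
Chair I (carboxyl axial, amino equatorial): E = 1.41 kcal/mol.
Chair II (carboxyl equatorial, amino axial): E = 1.30 kcal/mol.
Chair II is the more stable (lower-energy) conformer, and in that chair the carboxyl group is equatorial.

equatorial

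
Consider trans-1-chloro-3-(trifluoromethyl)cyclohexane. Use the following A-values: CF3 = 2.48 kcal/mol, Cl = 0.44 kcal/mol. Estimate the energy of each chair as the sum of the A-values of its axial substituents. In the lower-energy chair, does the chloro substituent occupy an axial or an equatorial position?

C1 and C3 have the same parity, so for the trans isomer the two substituents are one axial and one equatorial in each chair.
Chair I (trifluoromethyl axial, chloro equatorial): E = 2.48 kcal/mol.
Chair II (trifluoromethyl equatorial, chloro axial): E = 0.44 kcal/mol.
Chair II is the more stable (lower-energy) conformer, and in that chair the chloro group is axial.

axial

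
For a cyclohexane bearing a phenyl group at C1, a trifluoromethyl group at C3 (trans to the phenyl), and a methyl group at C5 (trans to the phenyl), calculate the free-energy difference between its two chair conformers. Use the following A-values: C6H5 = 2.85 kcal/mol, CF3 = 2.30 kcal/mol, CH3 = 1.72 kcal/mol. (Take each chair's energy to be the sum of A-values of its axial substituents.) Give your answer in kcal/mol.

1.17 kcal/mol

Chair I (phenyl axial, trifluoromethyl equatorial, methyl equatorial): E = 2.85 kcal/mol.
Chair II (phenyl equatorial, trifluoromethyl axial, methyl axial): E = 4.02 kcal/mol.
ΔE = 4.02 − 2.85 = 1.17 kcal/mol; chair I is more stable.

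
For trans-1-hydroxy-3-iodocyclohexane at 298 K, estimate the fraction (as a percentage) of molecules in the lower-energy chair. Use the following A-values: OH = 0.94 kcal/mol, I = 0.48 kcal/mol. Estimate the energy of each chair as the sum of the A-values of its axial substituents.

C1 and C3 have the same parity, so for the trans isomer the two substituents are one axial and one equatorial in each chair.
Chair I (hydroxyl axial, iodo equatorial): E = 0.94 kcal/mol; chair II (hydroxyl equatorial, iodo axial): E = 0.48 kcal/mol.
ΔG = 0.46 kcal/mol between the two chairs.
K = exp(ΔG/RT) with R = 1.987×10⁻³ kcal mol⁻¹ K⁻¹ and T = 298 K gives K ≈ 2.17.
Fraction in the lower-energy chair = K/(K+1) = 68.5%.

68.5%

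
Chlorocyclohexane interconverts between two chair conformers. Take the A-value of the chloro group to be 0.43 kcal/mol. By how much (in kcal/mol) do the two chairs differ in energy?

A monosubstituted cyclohexane has one chair with the chloro group axial (E = A = 0.43 kcal/mol) and one with it equatorial (E = 0).
ΔE = 0.43 − 0 = 0.43 kcal/mol.

0.43 kcal/mol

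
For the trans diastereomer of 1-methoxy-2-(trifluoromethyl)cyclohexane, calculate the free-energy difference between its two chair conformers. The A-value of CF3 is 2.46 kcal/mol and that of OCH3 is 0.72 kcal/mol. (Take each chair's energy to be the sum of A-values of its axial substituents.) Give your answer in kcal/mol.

3.18 kcal/mol

C1 and C2 have opposite parity, so for the trans isomer the two substituents are e,e in one chair and a,a in the other.
Chair I (trifluoromethyl axial, methoxy axial): E = 3.18 kcal/mol.
Chair II (trifluoromethyl equatorial, methoxy equatorial): E = 0.00 kcal/mol.
ΔE = 3.18 − 0.00 = 3.18 kcal/mol; chair II is more stable.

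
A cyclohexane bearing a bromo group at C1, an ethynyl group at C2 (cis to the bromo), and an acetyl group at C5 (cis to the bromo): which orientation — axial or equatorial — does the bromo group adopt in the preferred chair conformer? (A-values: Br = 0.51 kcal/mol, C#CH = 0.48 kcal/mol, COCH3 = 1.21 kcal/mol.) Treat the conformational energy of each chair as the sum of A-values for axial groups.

Chair I (bromo axial, ethynyl equatorial, acetyl axial): E = 1.72 kcal/mol.
Chair II (bromo equatorial, ethynyl axial, acetyl equatorial): E = 0.48 kcal/mol.
Chair II is the more stable (lower-energy) conformer, and in that chair the bromo group is equatorial.

equatorial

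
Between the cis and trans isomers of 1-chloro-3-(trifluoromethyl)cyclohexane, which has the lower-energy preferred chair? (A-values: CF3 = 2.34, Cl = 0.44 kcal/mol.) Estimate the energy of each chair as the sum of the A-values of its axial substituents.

cis

At 1,3 positions (parity same): cis → (e,e or a,a); trans → (a,e or e,a).
Best chair for cis: E = 0.00 kcal/mol; best chair for trans: E = 0.44 kcal/mol.
The cis isomer is lower by 0.44 kcal/mol.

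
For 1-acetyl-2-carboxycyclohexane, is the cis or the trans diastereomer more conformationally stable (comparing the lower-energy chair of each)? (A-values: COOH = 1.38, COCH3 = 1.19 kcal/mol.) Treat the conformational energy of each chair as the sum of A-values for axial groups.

At 1,2 positions (parity opposite): cis → (a,e or e,a); trans → (e,e or a,a).
Best chair for cis: E = 1.19 kcal/mol; best chair for trans: E = 0.00 kcal/mol.
The trans isomer is lower by 1.19 kcal/mol.

trans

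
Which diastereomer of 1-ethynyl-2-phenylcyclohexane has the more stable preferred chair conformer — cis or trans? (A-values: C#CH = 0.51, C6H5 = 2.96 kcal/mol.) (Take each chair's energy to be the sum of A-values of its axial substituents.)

At 1,2 positions (parity opposite): cis → (a,e or e,a); trans → (e,e or a,a).
Best chair for cis: E = 0.51 kcal/mol; best chair for trans: E = 0.00 kcal/mol.
The trans isomer is lower by 0.51 kcal/mol.

trans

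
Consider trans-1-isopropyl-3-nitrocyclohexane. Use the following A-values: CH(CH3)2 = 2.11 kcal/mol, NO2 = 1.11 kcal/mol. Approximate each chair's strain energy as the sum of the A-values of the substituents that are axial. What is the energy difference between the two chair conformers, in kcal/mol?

1.00 kcal/mol

C1 and C3 have the same parity, so for the trans isomer the two substituents are one axial and one equatorial in each chair.
Chair I (isopropyl axial, nitro equatorial): E = 2.11 kcal/mol.
Chair II (isopropyl equatorial, nitro axial): E = 1.11 kcal/mol.
ΔE = 2.11 − 1.11 = 1.00 kcal/mol; chair II is more stable.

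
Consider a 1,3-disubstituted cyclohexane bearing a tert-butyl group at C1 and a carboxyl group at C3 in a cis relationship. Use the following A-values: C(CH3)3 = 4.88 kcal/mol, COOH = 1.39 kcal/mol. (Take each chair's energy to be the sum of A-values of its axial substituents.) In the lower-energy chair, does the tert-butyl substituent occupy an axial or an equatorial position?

C1 and C3 have the same parity, so for the cis isomer the two substituents are e,e in one chair and a,a in the other.
Chair I (tert-butyl axial, carboxyl axial): E = 6.27 kcal/mol.
Chair II (tert-butyl equatorial, carboxyl equatorial): E = 0.00 kcal/mol.
Chair II is the more stable (lower-energy) conformer, and in that chair the tert-butyl group is equatorial.

equatorial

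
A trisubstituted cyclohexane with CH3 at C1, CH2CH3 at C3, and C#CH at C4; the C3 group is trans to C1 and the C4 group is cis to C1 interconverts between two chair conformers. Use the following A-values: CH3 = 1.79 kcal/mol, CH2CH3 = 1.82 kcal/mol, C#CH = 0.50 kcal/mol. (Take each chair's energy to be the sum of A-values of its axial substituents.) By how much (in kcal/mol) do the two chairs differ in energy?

Chair I (methyl axial, ethyl equatorial, ethynyl equatorial): E = 1.79 kcal/mol.
Chair II (methyl equatorial, ethyl axial, ethynyl axial): E = 2.32 kcal/mol.
ΔE = 2.32 − 1.79 = 0.53 kcal/mol; chair I is more stable.

0.53 kcal/mol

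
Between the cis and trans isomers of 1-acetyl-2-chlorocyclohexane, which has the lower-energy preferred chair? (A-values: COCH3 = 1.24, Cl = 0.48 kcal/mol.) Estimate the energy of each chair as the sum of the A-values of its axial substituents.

At 1,2 positions (parity opposite): cis → (a,e or e,a); trans → (e,e or a,a).
Best chair for cis: E = 0.48 kcal/mol; best chair for trans: E = 0.00 kcal/mol.
The trans isomer is lower by 0.48 kcal/mol.

trans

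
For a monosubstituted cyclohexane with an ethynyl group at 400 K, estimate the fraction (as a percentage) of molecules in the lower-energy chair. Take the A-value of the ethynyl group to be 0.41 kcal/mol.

62.6%

One chair has the ethynyl group axial (E = 0.41 kcal/mol) and the other has it equatorial (E = 0).
ΔG = 0.41 kcal/mol between the two chairs.
K = exp(ΔG/RT) with R = 1.987×10⁻³ kcal mol⁻¹ K⁻¹ and T = 400 K gives K ≈ 1.68.
Fraction in the lower-energy chair = K/(K+1) = 62.6%.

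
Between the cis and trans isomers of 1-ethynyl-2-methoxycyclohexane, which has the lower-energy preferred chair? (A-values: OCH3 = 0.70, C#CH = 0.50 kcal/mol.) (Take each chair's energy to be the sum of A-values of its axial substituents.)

At 1,2 positions (parity opposite): cis → (a,e or e,a); trans → (e,e or a,a).
Best chair for cis: E = 0.50 kcal/mol; best chair for trans: E = 0.00 kcal/mol.
The trans isomer is lower by 0.50 kcal/mol.

trans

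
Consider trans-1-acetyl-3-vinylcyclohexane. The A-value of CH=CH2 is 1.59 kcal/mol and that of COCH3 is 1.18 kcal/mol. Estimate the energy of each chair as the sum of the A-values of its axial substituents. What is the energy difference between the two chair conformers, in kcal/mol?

C1 and C3 have the same parity, so for the trans isomer the two substituents are one axial and one equatorial in each chair.
Chair I (vinyl axial, acetyl equatorial): E = 1.59 kcal/mol.
Chair II (vinyl equatorial, acetyl axial): E = 1.18 kcal/mol.
ΔE = 1.59 − 1.18 = 0.41 kcal/mol; chair II is more stable.

0.41 kcal/mol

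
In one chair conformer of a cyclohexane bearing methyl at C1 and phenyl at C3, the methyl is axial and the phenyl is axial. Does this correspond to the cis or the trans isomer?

cis

C1 and C3 have the same parity, so their axial bonds point in the same direction.
With same-parity carbons, two substituents on the same face are both axial or both equatorial; opposite faces give one of each.
Here the groups are axial/axial → same face → cis.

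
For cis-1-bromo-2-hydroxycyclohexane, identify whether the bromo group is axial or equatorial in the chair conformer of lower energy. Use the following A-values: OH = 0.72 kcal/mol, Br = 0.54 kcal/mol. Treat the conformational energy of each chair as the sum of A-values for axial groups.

axial

C1 and C2 have opposite parity, so for the cis isomer the two substituents are one axial and one equatorial in each chair.
Chair I (hydroxyl axial, bromo equatorial): E = 0.72 kcal/mol.
Chair II (hydroxyl equatorial, bromo axial): E = 0.54 kcal/mol.
Chair II is the more stable (lower-energy) conformer, and in that chair the bromo group is axial.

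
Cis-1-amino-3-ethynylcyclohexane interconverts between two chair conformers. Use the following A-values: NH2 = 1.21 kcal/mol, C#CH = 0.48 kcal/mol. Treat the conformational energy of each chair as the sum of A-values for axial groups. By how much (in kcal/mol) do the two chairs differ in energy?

C1 and C3 have the same parity, so for the cis isomer the two substituents are e,e in one chair and a,a in the other.
Chair I (amino axial, ethynyl axial): E = 1.69 kcal/mol.
Chair II (amino equatorial, ethynyl equatorial): E = 0.00 kcal/mol.
ΔE = 1.69 − 0.00 = 1.69 kcal/mol; chair II is more stable.

1.69 kcal/mol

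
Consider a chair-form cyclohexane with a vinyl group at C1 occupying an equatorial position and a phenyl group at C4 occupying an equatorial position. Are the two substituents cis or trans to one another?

trans

C1 and C4 have opposite parity, so their axial bonds point in opposite directions.
With opposite-parity carbons, two substituents on the same face are one axial and one equatorial; opposite faces give both axial or both equatorial.
Here the groups are equatorial/equatorial → opposite face → trans.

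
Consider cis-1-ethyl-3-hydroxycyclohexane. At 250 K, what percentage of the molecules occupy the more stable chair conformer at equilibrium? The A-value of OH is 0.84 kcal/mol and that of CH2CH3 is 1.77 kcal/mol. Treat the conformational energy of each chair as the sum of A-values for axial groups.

99.5%

C1 and C3 have the same parity, so for the cis isomer the two substituents are e,e in one chair and a,a in the other.
Chair I (hydroxyl axial, ethyl axial): E = 2.61 kcal/mol; chair II (hydroxyl equatorial, ethyl equatorial): E = 0.00 kcal/mol.
ΔG = 2.61 kcal/mol between the two chairs.
K = exp(ΔG/RT) with R = 1.987×10⁻³ kcal mol⁻¹ K⁻¹ and T = 250 K gives K ≈ 191.
Fraction in the lower-energy chair = K/(K+1) = 99.5%.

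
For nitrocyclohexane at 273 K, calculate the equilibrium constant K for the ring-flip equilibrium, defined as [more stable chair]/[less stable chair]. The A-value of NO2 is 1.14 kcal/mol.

K ≈ 8.18

One chair has the nitro group axial (E = 1.14 kcal/mol) and the other has it equatorial (E = 0).
ΔG = 1.14 kcal/mol between the two chairs.
K = exp(ΔG/RT) with R = 1.987×10⁻³ kcal mol⁻¹ K⁻¹ and T = 273 K gives K ≈ 8.18.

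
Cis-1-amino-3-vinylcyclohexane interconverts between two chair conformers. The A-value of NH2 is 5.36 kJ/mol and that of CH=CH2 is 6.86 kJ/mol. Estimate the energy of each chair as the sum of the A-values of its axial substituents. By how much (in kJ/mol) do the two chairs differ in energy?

C1 and C3 have the same parity, so for the cis isomer the two substituents are e,e in one chair and a,a in the other.
Chair I (amino axial, vinyl axial): E = 12.22 kJ/mol.
Chair II (amino equatorial, vinyl equatorial): E = 0.00 kJ/mol.
ΔE = 12.22 − 0.00 = 12.22 kJ/mol; chair II is more stable.

12.22 kJ/mol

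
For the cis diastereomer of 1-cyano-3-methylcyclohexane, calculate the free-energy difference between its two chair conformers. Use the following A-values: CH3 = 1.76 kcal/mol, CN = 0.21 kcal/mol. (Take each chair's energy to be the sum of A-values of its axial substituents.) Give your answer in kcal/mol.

C1 and C3 have the same parity, so for the cis isomer the two substituents are e,e in one chair and a,a in the other.
Chair I (methyl axial, cyano axial): E = 1.97 kcal/mol.
Chair II (methyl equatorial, cyano equatorial): E = 0.00 kcal/mol.
ΔE = 1.97 − 0.00 = 1.97 kcal/mol; chair II is more stable.

1.97 kcal/mol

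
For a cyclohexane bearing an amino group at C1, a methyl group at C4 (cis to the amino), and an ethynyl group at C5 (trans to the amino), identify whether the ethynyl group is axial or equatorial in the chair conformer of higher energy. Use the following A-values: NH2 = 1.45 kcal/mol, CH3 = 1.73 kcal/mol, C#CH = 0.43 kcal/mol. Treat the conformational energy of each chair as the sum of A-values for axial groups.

axial

Chair I (amino axial, methyl equatorial, ethynyl equatorial): E = 1.45 kcal/mol.
Chair II (amino equatorial, methyl axial, ethynyl axial): E = 2.16 kcal/mol.
Chair II is the less stable (higher-energy) conformer, and in that chair the ethynyl group is axial.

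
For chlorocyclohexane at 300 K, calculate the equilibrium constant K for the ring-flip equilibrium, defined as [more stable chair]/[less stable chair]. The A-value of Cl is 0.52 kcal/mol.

One chair has the chloro group axial (E = 0.52 kcal/mol) and the other has it equatorial (E = 0).
ΔG = 0.52 kcal/mol between the two chairs.
K = exp(ΔG/RT) with R = 1.987×10⁻³ kcal mol⁻¹ K⁻¹ and T = 300 K gives K ≈ 2.39.

K ≈ 2.39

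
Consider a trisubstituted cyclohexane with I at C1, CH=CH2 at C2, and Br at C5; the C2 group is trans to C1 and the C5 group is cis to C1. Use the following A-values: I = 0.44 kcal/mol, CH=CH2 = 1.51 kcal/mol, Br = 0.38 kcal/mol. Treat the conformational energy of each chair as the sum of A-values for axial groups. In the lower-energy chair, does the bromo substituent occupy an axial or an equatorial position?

equatorial

Chair I (iodo axial, vinyl axial, bromo axial): E = 2.33 kcal/mol.
Chair II (iodo equatorial, vinyl equatorial, bromo equatorial): E = 0.00 kcal/mol.
Chair II is the more stable (lower-energy) conformer, and in that chair the bromo group is equatorial.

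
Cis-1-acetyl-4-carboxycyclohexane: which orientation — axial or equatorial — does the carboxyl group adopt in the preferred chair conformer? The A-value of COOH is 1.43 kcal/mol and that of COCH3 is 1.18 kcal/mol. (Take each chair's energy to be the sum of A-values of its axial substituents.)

C1 and C4 have opposite parity, so for the cis isomer the two substituents are one axial and one equatorial in each chair.
Chair I (carboxyl axial, acetyl equatorial): E = 1.43 kcal/mol.
Chair II (carboxyl equatorial, acetyl axial): E = 1.18 kcal/mol.
Chair II is the more stable (lower-energy) conformer, and in that chair the carboxyl group is equatorial.

equatorial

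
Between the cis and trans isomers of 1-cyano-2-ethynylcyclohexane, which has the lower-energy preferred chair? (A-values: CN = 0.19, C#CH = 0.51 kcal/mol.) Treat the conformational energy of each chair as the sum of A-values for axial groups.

trans

At 1,2 positions (parity opposite): cis → (a,e or e,a); trans → (e,e or a,a).
Best chair for cis: E = 0.19 kcal/mol; best chair for trans: E = 0.00 kcal/mol.
The trans isomer is lower by 0.19 kcal/mol.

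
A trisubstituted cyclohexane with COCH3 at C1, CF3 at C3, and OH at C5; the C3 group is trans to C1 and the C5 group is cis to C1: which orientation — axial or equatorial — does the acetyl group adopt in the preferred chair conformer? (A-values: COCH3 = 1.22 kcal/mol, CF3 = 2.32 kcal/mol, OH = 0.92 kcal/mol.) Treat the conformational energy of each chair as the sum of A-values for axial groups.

axial

Chair I (acetyl axial, trifluoromethyl equatorial, hydroxyl axial): E = 2.14 kcal/mol.
Chair II (acetyl equatorial, trifluoromethyl axial, hydroxyl equatorial): E = 2.32 kcal/mol.
Chair I is the more stable (lower-energy) conformer, and in that chair the acetyl group is axial.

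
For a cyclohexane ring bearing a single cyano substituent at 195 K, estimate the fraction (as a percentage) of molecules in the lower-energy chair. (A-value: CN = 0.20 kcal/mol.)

62.6%

One chair has the cyano group axial (E = 0.20 kcal/mol) and the other has it equatorial (E = 0).
ΔG = 0.20 kcal/mol between the two chairs.
K = exp(ΔG/RT) with R = 1.987×10⁻³ kcal mol⁻¹ K⁻¹ and T = 195 K gives K ≈ 1.68.
Fraction in the lower-energy chair = K/(K+1) = 62.6%.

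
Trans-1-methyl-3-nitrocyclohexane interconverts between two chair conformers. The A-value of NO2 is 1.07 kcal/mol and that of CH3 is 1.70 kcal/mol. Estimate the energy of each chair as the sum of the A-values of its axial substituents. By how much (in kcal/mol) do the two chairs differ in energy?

0.63 kcal/mol

C1 and C3 have the same parity, so for the trans isomer the two substituents are one axial and one equatorial in each chair.
Chair I (nitro axial, methyl equatorial): E = 1.07 kcal/mol.
Chair II (nitro equatorial, methyl axial): E = 1.70 kcal/mol.
ΔE = 1.70 − 1.07 = 0.63 kcal/mol; chair I is more stable.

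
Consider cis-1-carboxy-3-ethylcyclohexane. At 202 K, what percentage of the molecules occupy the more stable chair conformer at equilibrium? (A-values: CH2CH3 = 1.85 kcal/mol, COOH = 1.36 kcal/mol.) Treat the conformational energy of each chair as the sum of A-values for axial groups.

C1 and C3 have the same parity, so for the cis isomer the two substituents are e,e in one chair and a,a in the other.
Chair I (ethyl axial, carboxyl axial): E = 3.21 kcal/mol; chair II (ethyl equatorial, carboxyl equatorial): E = 0.00 kcal/mol.
ΔG = 3.21 kcal/mol between the two chairs.
K = exp(ΔG/RT) with R = 1.987×10⁻³ kcal mol⁻¹ K⁻¹ and T = 202 K gives K ≈ 2.97e+03.
Fraction in the lower-energy chair = K/(K+1) = 100.0%.

100.0%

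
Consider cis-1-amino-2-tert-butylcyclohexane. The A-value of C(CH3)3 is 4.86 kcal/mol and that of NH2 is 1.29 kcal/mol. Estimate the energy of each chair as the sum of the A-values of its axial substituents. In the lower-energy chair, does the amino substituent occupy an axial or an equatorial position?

axial

C1 and C2 have opposite parity, so for the cis isomer the two substituents are one axial and one equatorial in each chair.
Chair I (tert-butyl axial, amino equatorial): E = 4.86 kcal/mol.
Chair II (tert-butyl equatorial, amino axial): E = 1.29 kcal/mol.
Chair II is the more stable (lower-energy) conformer, and in that chair the amino group is axial.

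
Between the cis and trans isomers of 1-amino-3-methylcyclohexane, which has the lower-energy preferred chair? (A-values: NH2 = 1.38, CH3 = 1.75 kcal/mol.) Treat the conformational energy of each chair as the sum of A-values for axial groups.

cis

At 1,3 positions (parity same): cis → (e,e or a,a); trans → (a,e or e,a).
Best chair for cis: E = 0.00 kcal/mol; best chair for trans: E = 1.38 kcal/mol.
The cis isomer is lower by 1.38 kcal/mol.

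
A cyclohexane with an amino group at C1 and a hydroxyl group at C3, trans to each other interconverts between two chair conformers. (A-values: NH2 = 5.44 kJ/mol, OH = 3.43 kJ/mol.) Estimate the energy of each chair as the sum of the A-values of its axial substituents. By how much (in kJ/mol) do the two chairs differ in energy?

2.01 kJ/mol

C1 and C3 have the same parity, so for the trans isomer the two substituents are one axial and one equatorial in each chair.
Chair I (amino axial, hydroxyl equatorial): E = 5.44 kJ/mol.
Chair II (amino equatorial, hydroxyl axial): E = 3.43 kJ/mol.
ΔE = 5.44 − 3.43 = 2.01 kJ/mol; chair II is more stable.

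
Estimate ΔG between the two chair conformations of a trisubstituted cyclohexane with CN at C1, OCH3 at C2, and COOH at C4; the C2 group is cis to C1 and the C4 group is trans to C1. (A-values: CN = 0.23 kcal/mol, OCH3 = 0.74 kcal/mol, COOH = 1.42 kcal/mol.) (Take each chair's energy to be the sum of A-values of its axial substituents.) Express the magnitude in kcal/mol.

Chair I (cyano axial, methoxy equatorial, carboxyl axial): E = 1.65 kcal/mol.
Chair II (cyano equatorial, methoxy axial, carboxyl equatorial): E = 0.74 kcal/mol.
ΔE = 1.65 − 0.74 = 0.91 kcal/mol; chair II is more stable.

0.91 kcal/mol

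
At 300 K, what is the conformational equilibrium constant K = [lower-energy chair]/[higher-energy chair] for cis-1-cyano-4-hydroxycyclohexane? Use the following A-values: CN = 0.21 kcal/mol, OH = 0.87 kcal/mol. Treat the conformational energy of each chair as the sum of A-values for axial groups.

C1 and C4 have opposite parity, so for the cis isomer the two substituents are one axial and one equatorial in each chair.
Chair I (cyano axial, hydroxyl equatorial): E = 0.21 kcal/mol; chair II (cyano equatorial, hydroxyl axial): E = 0.87 kcal/mol.
ΔG = 0.66 kcal/mol between the two chairs.
K = exp(ΔG/RT) with R = 1.987×10⁻³ kcal mol⁻¹ K⁻¹ and T = 300 K gives K ≈ 3.03.

K ≈ 3.03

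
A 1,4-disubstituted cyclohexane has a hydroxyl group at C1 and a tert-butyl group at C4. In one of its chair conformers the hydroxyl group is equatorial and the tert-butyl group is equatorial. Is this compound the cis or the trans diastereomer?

C1 and C4 have opposite parity, so their axial bonds point in opposite directions.
With opposite-parity carbons, two substituents on the same face are one axial and one equatorial; opposite faces give both axial or both equatorial.
Here the groups are equatorial/equatorial → opposite face → trans.

trans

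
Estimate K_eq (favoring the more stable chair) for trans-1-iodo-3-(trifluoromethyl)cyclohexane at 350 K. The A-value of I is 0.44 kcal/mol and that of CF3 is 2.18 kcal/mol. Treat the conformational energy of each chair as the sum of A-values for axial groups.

C1 and C3 have the same parity, so for the trans isomer the two substituents are one axial and one equatorial in each chair.
Chair I (iodo axial, trifluoromethyl equatorial): E = 0.44 kcal/mol; chair II (iodo equatorial, trifluoromethyl axial): E = 2.18 kcal/mol.
ΔG = 1.74 kcal/mol between the two chairs.
K = exp(ΔG/RT) with R = 1.987×10⁻³ kcal mol⁻¹ K⁻¹ and T = 350 K gives K ≈ 12.2.

K ≈ 12.2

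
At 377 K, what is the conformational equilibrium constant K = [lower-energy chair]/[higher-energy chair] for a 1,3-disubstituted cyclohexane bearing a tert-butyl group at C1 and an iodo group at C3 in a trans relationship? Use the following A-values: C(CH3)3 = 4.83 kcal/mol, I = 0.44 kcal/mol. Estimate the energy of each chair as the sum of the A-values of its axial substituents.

C1 and C3 have the same parity, so for the trans isomer the two substituents are one axial and one equatorial in each chair.
Chair I (tert-butyl axial, iodo equatorial): E = 4.83 kcal/mol; chair II (tert-butyl equatorial, iodo axial): E = 0.44 kcal/mol.
ΔG = 4.39 kcal/mol between the two chairs.
K = exp(ΔG/RT) with R = 1.987×10⁻³ kcal mol⁻¹ K⁻¹ and T = 377 K gives K ≈ 351.

K ≈ 351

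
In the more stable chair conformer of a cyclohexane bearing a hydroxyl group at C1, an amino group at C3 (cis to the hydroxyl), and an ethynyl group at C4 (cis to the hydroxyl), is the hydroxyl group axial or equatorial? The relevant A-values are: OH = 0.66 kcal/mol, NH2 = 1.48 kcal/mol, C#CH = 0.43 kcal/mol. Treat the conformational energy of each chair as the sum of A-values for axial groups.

equatorial

Chair I (hydroxyl axial, amino axial, ethynyl equatorial): E = 2.14 kcal/mol.
Chair II (hydroxyl equatorial, amino equatorial, ethynyl axial): E = 0.43 kcal/mol.
Chair II is the more stable (lower-energy) conformer, and in that chair the hydroxyl group is equatorial.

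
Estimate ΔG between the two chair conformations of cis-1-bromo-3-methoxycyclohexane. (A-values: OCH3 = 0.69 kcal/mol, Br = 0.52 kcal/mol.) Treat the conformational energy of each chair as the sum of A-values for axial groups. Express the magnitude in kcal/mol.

C1 and C3 have the same parity, so for the cis isomer the two substituents are e,e in one chair and a,a in the other.
Chair I (methoxy axial, bromo axial): E = 1.21 kcal/mol.
Chair II (methoxy equatorial, bromo equatorial): E = 0.00 kcal/mol.
ΔE = 1.21 − 0.00 = 1.21 kcal/mol; chair II is more stable.

1.21 kcal/mol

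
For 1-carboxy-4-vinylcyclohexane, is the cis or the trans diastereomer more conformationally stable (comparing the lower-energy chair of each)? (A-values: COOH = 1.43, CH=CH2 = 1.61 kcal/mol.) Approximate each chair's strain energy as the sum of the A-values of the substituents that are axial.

At 1,4 positions (parity opposite): cis → (a,e or e,a); trans → (e,e or a,a).
Best chair for cis: E = 1.43 kcal/mol; best chair for trans: E = 0.00 kcal/mol.
The trans isomer is lower by 1.43 kcal/mol.

trans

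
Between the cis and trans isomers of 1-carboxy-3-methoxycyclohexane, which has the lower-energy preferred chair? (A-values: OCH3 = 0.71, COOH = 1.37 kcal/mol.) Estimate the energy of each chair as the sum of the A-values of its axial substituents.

cis

At 1,3 positions (parity same): cis → (e,e or a,a); trans → (a,e or e,a).
Best chair for cis: E = 0.00 kcal/mol; best chair for trans: E = 0.71 kcal/mol.
The cis isomer is lower by 0.71 kcal/mol.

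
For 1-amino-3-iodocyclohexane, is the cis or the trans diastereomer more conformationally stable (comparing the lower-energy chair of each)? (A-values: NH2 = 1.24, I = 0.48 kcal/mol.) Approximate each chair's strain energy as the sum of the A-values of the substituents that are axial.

cis

At 1,3 positions (parity same): cis → (e,e or a,a); trans → (a,e or e,a).
Best chair for cis: E = 0.00 kcal/mol; best chair for trans: E = 0.48 kcal/mol.
The cis isomer is lower by 0.48 kcal/mol.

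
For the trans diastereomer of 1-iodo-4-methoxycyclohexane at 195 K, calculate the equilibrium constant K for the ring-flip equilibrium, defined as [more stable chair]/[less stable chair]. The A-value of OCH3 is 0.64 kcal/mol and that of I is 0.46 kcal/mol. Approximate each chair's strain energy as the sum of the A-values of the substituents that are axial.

K ≈ 17.1

C1 and C4 have opposite parity, so for the trans isomer the two substituents are e,e in one chair and a,a in the other.
Chair I (methoxy axial, iodo axial): E = 1.10 kcal/mol; chair II (methoxy equatorial, iodo equatorial): E = 0.00 kcal/mol.
ΔG = 1.10 kcal/mol between the two chairs.
K = exp(ΔG/RT) with R = 1.987×10⁻³ kcal mol⁻¹ K⁻¹ and T = 195 K gives K ≈ 17.1.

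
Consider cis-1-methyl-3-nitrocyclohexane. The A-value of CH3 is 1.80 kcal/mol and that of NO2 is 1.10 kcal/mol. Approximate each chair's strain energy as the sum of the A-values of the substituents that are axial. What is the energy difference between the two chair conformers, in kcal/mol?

2.90 kcal/mol

C1 and C3 have the same parity, so for the cis isomer the two substituents are e,e in one chair and a,a in the other.
Chair I (methyl axial, nitro axial): E = 2.90 kcal/mol.
Chair II (methyl equatorial, nitro equatorial): E = 0.00 kcal/mol.
ΔE = 2.90 − 0.00 = 2.90 kcal/mol; chair II is more stable.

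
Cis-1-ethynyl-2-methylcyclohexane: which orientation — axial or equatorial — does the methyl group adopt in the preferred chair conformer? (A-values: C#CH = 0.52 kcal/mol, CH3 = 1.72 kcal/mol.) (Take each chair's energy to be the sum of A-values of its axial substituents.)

equatorial

C1 and C2 have opposite parity, so for the cis isomer the two substituents are one axial and one equatorial in each chair.
Chair I (ethynyl axial, methyl equatorial): E = 0.52 kcal/mol.
Chair II (ethynyl equatorial, methyl axial): E = 1.72 kcal/mol.
Chair I is the more stable (lower-energy) conformer, and in that chair the methyl group is equatorial.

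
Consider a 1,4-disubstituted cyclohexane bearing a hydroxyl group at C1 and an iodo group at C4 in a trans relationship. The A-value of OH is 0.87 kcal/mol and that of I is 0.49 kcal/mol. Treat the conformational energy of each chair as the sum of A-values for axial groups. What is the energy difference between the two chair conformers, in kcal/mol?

1.36 kcal/mol

C1 and C4 have opposite parity, so for the trans isomer the two substituents are e,e in one chair and a,a in the other.
Chair I (hydroxyl axial, iodo axial): E = 1.36 kcal/mol.
Chair II (hydroxyl equatorial, iodo equatorial): E = 0.00 kcal/mol.
ΔE = 1.36 − 0.00 = 1.36 kcal/mol; chair II is more stable.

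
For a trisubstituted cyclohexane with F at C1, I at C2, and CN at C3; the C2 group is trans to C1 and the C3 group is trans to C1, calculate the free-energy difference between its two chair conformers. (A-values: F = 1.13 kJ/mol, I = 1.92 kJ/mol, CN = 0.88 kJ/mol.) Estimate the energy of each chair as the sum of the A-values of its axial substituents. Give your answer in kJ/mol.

2.17 kJ/mol

Chair I (fluoro axial, iodo axial, cyano equatorial): E = 3.05 kJ/mol.
Chair II (fluoro equatorial, iodo equatorial, cyano axial): E = 0.88 kJ/mol.
ΔE = 3.05 − 0.88 = 2.17 kJ/mol; chair II is more stable.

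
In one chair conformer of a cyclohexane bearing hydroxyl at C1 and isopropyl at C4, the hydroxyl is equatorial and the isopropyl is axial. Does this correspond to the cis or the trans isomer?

cis

C1 and C4 have opposite parity, so their axial bonds point in opposite directions.
With opposite-parity carbons, two substituents on the same face are one axial and one equatorial; opposite faces give both axial or both equatorial.
Here the groups are equatorial/axial → same face → cis.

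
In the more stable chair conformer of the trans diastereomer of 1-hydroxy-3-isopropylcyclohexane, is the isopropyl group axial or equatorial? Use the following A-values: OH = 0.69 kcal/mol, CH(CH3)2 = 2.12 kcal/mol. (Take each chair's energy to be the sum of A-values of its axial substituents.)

equatorial

C1 and C3 have the same parity, so for the trans isomer the two substituents are one axial and one equatorial in each chair.
Chair I (hydroxyl axial, isopropyl equatorial): E = 0.69 kcal/mol.
Chair II (hydroxyl equatorial, isopropyl axial): E = 2.12 kcal/mol.
Chair I is the more stable (lower-energy) conformer, and in that chair the isopropyl group is equatorial.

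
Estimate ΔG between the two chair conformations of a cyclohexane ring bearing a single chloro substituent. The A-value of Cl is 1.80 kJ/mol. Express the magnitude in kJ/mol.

A monosubstituted cyclohexane has one chair with the chloro group axial (E = A = 1.80 kJ/mol) and one with it equatorial (E = 0).
ΔE = 1.80 − 0 = 1.80 kJ/mol.

1.80 kJ/mol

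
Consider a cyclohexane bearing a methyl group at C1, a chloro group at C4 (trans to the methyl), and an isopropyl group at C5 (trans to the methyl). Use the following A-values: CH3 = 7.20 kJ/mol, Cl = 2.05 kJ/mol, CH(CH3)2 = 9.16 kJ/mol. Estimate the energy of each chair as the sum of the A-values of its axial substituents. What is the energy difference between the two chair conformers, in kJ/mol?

Chair I (methyl axial, chloro axial, isopropyl equatorial): E = 9.25 kJ/mol.
Chair II (methyl equatorial, chloro equatorial, isopropyl axial): E = 9.16 kJ/mol.
ΔE = 9.25 − 9.16 = 0.09 kJ/mol; chair II is more stable.

0.09 kJ/mol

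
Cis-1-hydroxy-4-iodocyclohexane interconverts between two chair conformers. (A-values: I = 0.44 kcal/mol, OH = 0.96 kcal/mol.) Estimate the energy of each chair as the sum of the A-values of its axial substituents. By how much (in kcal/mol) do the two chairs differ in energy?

0.52 kcal/mol

C1 and C4 have opposite parity, so for the cis isomer the two substituents are one axial and one equatorial in each chair.
Chair I (iodo axial, hydroxyl equatorial): E = 0.44 kcal/mol.
Chair II (iodo equatorial, hydroxyl axial): E = 0.96 kcal/mol.
ΔE = 0.96 − 0.44 = 0.52 kcal/mol; chair I is more stable.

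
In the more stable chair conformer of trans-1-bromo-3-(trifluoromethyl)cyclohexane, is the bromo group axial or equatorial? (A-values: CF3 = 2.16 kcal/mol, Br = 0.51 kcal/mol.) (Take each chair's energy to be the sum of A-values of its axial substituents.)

axial

C1 and C3 have the same parity, so for the trans isomer the two substituents are one axial and one equatorial in each chair.
Chair I (trifluoromethyl axial, bromo equatorial): E = 2.16 kcal/mol.
Chair II (trifluoromethyl equatorial, bromo axial): E = 0.51 kcal/mol.
Chair II is the more stable (lower-energy) conformer, and in that chair the bromo group is axial.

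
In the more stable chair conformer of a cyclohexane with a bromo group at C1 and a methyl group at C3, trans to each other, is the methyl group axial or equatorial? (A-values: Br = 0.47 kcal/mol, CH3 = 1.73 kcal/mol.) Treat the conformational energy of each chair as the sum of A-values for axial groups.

C1 and C3 have the same parity, so for the trans isomer the two substituents are one axial and one equatorial in each chair.
Chair I (bromo axial, methyl equatorial): E = 0.47 kcal/mol.
Chair II (bromo equatorial, methyl axial): E = 1.73 kcal/mol.
Chair I is the more stable (lower-energy) conformer, and in that chair the methyl group is equatorial.

equatorial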